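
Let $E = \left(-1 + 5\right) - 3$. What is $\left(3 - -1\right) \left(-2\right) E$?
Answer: $-8$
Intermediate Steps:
$E = 1$ ($E = 4 - 3 = 1$)
$\left(3 - -1\right) \left(-2\right) E = \left(3 - -1\right) \left(-2\right) 1 = \left(3 + 1\right) \left(-2\right) 1 = 4 \left(-2\right) 1 = \left(-8\right) 1 = -8$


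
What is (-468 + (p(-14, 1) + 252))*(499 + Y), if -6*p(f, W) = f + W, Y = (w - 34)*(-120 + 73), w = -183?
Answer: -2287589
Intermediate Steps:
Y = 10199 (Y = (-183 - 34)*(-120 + 73) = -217*(-47) = 10199)
p(f, W) = -W/6 - f/6 (p(f, W) = -(f + W)/6 = -(W + f)/6 = -W/6 - f/6)
(-468 + (p(-14, 1) + 252))*(499 + Y) = (-468 + ((-⅙*1 - ⅙*(-14)) + 252))*(499 + 10199) = (-468 + ((-⅙ + 7/3) + 252))*10698 = (-468 + (13/6 + 252))*10698 = (-468 + 1525/6)*10698 = -1283/6*10698 = -2287589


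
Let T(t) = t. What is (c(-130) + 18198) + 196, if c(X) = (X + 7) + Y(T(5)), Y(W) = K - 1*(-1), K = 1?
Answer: 18273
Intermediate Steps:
Y(W) = 2 (Y(W) = 1 - 1*(-1) = 1 + 1 = 2)
c(X) = 9 + X (c(X) = (X + 7) + 2 = (7 + X) + 2 = 9 + X)
(c(-130) + 18198) + 196 = ((9 - 130) + 18198) + 196 = (-121 + 18198) + 196 = 18077 + 196 = 18273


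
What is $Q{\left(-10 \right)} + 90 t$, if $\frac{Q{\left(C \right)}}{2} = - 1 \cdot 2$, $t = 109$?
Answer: $9806$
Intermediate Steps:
$Q{\left(C \right)} = -4$ ($Q{\left(C \right)} = 2 \left(- 1 \cdot 2\right) = 2 \left(\left(-1\right) 2\right) = 2 \left(-2\right) = -4$)
$Q{\left(-10 \right)} + 90 t = -4 + 90 \cdot 109 = -4 + 9810 = 9806$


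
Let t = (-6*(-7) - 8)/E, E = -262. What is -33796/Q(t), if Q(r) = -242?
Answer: 16898/121 ≈ 139.65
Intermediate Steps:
t = -17/131 (t = (-6*(-7) - 8)/(-262) = (42 - 8)*(-1/262) = 34*(-1/262) = -17/131 ≈ -0.12977)
-33796/Q(t) = -33796/(-242) = -33796*(-1/242) = 16898/121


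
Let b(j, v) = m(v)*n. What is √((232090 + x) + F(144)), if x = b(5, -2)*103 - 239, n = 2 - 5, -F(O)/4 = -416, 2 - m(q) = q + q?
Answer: √231661 ≈ 481.31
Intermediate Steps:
m(q) = 2 - 2*q (m(q) = 2 - (q + q) = 2 - 2*q)
F(O) = 1664 (F(O) = -4*(-416) = 1664)
n = -3
b(j, v) = -6 + 6*v (b(j, v) = (2 - 2*v)*(-3) = -6 + 6*v)
x = -2093 (x = (-6 + 6*(-2))*103 - 239 = (-6 - 12)*103 - 239 = -18*103 - 239 = -1854 - 239 = -2093)
√((232090 + x) + F(144)) = √((232090 - 2093) + 1664) = √(229997 + 1664) = √231661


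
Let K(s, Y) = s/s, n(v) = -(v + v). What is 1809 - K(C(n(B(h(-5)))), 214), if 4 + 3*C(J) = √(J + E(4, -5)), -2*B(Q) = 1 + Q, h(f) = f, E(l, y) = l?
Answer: 1808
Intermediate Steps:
B(Q) = -½ - Q/2 (B(Q) = -(1 + Q)/2 = -½ - Q/2)
n(v) = -2*v
C(J) = -4/3 + √(4 + J)/3 (C(J) = -4/3 + √(J + 4)/3 = -4/3 + √(4 + J)/3)
K(s, Y) = 1
1809 - K(C(n(B(h(-5)))), 214) = 1809 - 1*1 = 1809 - 1 = 1808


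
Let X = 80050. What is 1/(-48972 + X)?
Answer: 1/31078 ≈ 3.2177e-5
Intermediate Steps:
1/(-48972 + X) = 1/(-48972 + 80050) = 1/31078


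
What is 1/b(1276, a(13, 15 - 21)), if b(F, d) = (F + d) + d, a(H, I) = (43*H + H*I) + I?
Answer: 1/2226 ≈ 0.00044924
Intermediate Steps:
a(H, I) = I + 43*H + H*I
b(F, d) = F + 2*d
1/b(1276, a(13, 15 - 21)) = 1/(1276 + 2*((15 - 21) + 43*13 + 13*(15 - 21))) = 1/(1276 + 2*(-6 + 559 + 13*(-6))) = 1/(1276 + 2*(-6 + 559 - 78)) = 1/(1276 + 2*475) = 1/(1276 + 950) = 1/2226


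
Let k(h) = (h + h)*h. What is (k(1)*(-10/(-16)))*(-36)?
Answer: -45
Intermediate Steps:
k(h) = 2*h**2 (k(h) = (2*h)*h = 2*h**2)
(k(1)*(-10/(-16)))*(-36) = ((2*1**2)*(-10/(-16)))*(-36) = ((2*1)*(-10*(-1/16)))*(-36) = (2*(5/8))*(-36) = (5/4)*(-36) = -45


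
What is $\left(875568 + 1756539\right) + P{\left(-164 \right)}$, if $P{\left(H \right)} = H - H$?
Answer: $2632107$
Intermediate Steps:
$P{\left(H \right)} = 0$
$\left(875568 + 1756539\right) + P{\left(-164 \right)} = \left(875568 + 1756539\right) + 0 = 2632107 + 0 = 2632107$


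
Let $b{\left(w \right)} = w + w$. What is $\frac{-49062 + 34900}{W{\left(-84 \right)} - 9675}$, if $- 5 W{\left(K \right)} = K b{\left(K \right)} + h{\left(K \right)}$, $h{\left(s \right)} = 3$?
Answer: $\frac{7081}{6249} \approx 1.1331$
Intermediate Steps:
$b{\left(w \right)} = 2 w$
$W{\left(K \right)} = - \frac{3}{5} - \frac{2 K^{2}}{5}$ ($W{\left(K \right)} = - \frac{K 2 K + 3}{5} = - \frac{2 K^{2} + 3}{5} = - \frac{3 + 2 K^{2}}{5} = - \frac{3}{5} - \frac{2 K^{2}}{5}$)
$\frac{-49062 + 34900}{W{\left(-84 \right)} - 9675} = \frac{-49062 + 34900}{\left(- \frac{3}{5} - \frac{2 \left(-84\right)^{2}}{5}\right) - 9675} = - \frac{14162}{\left(- \frac{3}{5} - \frac{14112}{5}\right) - 9675} = - \frac{14162}{-2823 - 9675} = - \frac{14162}{-12498} = \left(-14162\right) \left(- \frac{1}{12498}\right) = \frac{7081}{6249}$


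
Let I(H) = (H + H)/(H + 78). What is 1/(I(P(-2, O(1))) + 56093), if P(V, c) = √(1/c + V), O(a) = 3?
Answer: 78776147/4418790456821 - 12*I*√15/4418790456821 ≈ 1.7828e-5 - 1.0518e-11*I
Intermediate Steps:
P(V, c) = √(V + 1/c)
I(H) = 2*H/(78 + H) (I(H) = (2*H)/(78 + H) = 2*H/(78 + H))
1/(I(P(-2, O(1))) + 56093) = 1/(2*√(-2 + 1/3)/(78 + √(-2 + 1/3)) + 56093) = 1/(2*√(-2 + ⅓)/(78 + √(-2 + ⅓)) + 56093) = 1/(2*√(-5/3)/(78 + √(-5/3)) + 56093) = 1/(2*(I*√15/3)/(78 + I*√15/3) + 56093) = 1/(2*I*√15/(3*(78 + I*√15/3)) + 56093) = 1/(56093 + 2*I*√15/(3*(78 + I*√15/3)))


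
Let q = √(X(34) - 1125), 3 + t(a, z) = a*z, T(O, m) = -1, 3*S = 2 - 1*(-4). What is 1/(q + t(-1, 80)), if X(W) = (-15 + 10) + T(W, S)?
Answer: -83/8020 - I*√1131/8020 ≈ -0.010349 - 0.0041933*I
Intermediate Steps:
S = 2 (S = (2 - 1*(-4))/3 = (2 + 4)/3 = (⅓)*6 = 2)
X(W) = -6 (X(W) = (-15 + 10) - 1 = -5 - 1 = -6)
t(a, z) = -3 + a*z
q = I*√1131 (q = √(-6 - 1125) = √(-1131) = I*√1131 ≈ 33.63*I)
1/(q + t(-1, 80)) = 1/(I*√1131 + (-3 - 1*80)) = 1/(I*√1131 + (-3 - 80)) = 1/(I*√1131 - 83) = 1/(-83 + I*√1131)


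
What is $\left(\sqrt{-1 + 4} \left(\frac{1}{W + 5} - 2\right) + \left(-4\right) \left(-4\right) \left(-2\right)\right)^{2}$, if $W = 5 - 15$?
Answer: $\frac{25963}{25} + \frac{704 \sqrt{3}}{5} \approx 1282.4$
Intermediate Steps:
$W = -10$ ($W = 5 - 15 = -10$)
$\left(\sqrt{-1 + 4} \left(\frac{1}{W + 5} - 2\right) + \left(-4\right) \left(-4\right) \left(-2\right)\right)^{2} = \left(\sqrt{-1 + 4} \left(\frac{1}{-10 + 5} - 2\right) + \left(-4\right) \left(-4\right) \left(-2\right)\right)^{2} = \left(\sqrt{3} \left(\frac{1}{-5} - 2\right) + 16 \left(-2\right)\right)^{2} = \left(\sqrt{3} \left(- \frac{1}{5} - 2\right) - 32\right)^{2} = \left(\sqrt{3} \left(- \frac{11}{5}\right) - 32\right)^{2} = \left(- \frac{11 \sqrt{3}}{5} - 32\right)^{2} = \left(-32 - \frac{11 \sqrt{3}}{5}\right)^{2}$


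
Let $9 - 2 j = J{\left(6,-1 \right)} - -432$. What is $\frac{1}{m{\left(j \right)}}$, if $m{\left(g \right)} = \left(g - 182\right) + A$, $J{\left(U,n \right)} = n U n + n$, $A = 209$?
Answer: $- \frac{1}{187} \approx -0.0053476$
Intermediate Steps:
$J{\left(U,n \right)} = n + U n^{2}$ ($J{\left(U,n \right)} = U n n + n = U n^{2} + n = n + U n^{2}$)
$j = -214$ ($j = \frac{9}{2} - \frac{- (1 + 6 \left(-1\right)) - -432}{2} = \frac{9}{2} - \frac{- (1 - 6) + 432}{2} = \frac{9}{2} - \frac{\left(-1\right) \left(-5\right) + 432}{2} = \frac{9}{2} - \frac{5 + 432}{2} = \frac{9}{2} - \frac{437}{2} = -214$)
$m{\left(g \right)} = 27 + g$ ($m{\left(g \right)} = \left(g - 182\right) + 209 = \left(-182 + g\right) + 209 = 27 + g$)
$\frac{1}{m{\left(j \right)}} = \frac{1}{27 - 214} = \frac{1}{-187} = - \frac{1}{187}$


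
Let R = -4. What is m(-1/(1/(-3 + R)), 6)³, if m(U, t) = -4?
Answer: -64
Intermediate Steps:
m(-1/(1/(-3 + R)), 6)³ = (-4)³ = -64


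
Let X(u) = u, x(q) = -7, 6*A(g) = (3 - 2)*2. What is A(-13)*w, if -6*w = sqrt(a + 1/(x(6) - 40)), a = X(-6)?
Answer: -I*sqrt(13301)/846 ≈ -0.13632*I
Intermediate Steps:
A(g) = 1/3 (A(g) = ((3 - 2)*2)/6 = (1*2)/6 = (1/6)*2 = 1/3)
a = -6
w = -I*sqrt(13301)/282 (w = -sqrt(-6 + 1/(-7 - 40))/6 = -sqrt(-6 + 1/(-47))/6 = -sqrt(-6 - 1/47)/6 = -I*sqrt(13301)/282 ≈ -0.40897*I)
A(-13)*w = (-I*sqrt(13301)/282)/3 = -I*sqrt(13301)/846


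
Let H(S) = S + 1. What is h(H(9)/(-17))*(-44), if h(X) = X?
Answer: 440/17 ≈ 25.882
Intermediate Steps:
H(S) = 1 + S
h(H(9)/(-17))*(-44) = ((1 + 9)/(-17))*(-44) = (10*(-1/17))*(-44) = -10/17*(-44) = 440/17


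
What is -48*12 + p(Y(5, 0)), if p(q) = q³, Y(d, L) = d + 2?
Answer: -233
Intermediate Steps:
Y(d, L) = 2 + d
-48*12 + p(Y(5, 0)) = -48*12 + (2 + 5)³ = -576 + 7³ = -576 + 343 = -233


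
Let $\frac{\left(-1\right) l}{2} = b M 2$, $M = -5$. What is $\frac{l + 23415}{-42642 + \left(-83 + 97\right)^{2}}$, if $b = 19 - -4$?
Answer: $- \frac{23875}{42446} \approx -0.56248$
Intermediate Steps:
$b = 23$ ($b = 19 + 4 = 23$)
$l = 460$ ($l = - 2 \cdot 23 \left(-5\right) 2 = - 2 \left(\left(-115\right) 2\right) = \left(-2\right) \left(-230\right) = 460$)
$\frac{l + 23415}{-42642 + \left(-83 + 97\right)^{2}} = \frac{460 + 23415}{-42642 + \left(-83 + 97\right)^{2}} = \frac{23875}{-42642 + 14^{2}} = \frac{23875}{-42642 + 196} = \frac{23875}{-42446} = 23875 \left(- \frac{1}{42446}\right) = - \frac{23875}{42446}$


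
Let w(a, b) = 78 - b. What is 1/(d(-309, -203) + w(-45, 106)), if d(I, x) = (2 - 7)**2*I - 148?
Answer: -1/7901 ≈ -0.00012657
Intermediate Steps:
d(I, x) = -148 + 25*I (d(I, x) = (-5)**2*I - 148 = 25*I - 148 = -148 + 25*I)
1/(d(-309, -203) + w(-45, 106)) = 1/((-148 + 25*(-309)) + (78 - 1*106)) = 1/((-148 - 7725) + (78 - 106)) = 1/(-7873 - 28) = 1/(-7901) = -1/7901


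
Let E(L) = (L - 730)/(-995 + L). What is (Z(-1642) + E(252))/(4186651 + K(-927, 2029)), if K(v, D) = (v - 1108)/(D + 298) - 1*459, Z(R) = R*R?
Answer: 4661563517910/7237761194507 ≈ 0.64406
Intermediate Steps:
Z(R) = R²
E(L) = (-730 + L)/(-995 + L)
K(v, D) = -459 + (-1108 + v)/(298 + D) (K(v, D) = (-1108 + v)/(298 + D) - 459 = -459 + (-1108 + v)/(298 + D))
(Z(-1642) + E(252))/(4186651 + K(-927, 2029)) = ((-1642)² + (-730 + 252)/(-995 + 252))/(4186651 + (-137890 - 927 - 459*2029)/(298 + 2029)) = (2696164 - 478/(-743))/(4186651 + (-137890 - 927 - 931311)/2327) = (2696164 - 1/743*(-478))/(4186651 + (1/2327)*(-1070128)) = (2696164 + 478/743)/(4186651 - 1070128/2327) = 2003250330/(743*(9741266749/2327)) = (2003250330/743)*(2327/9741266749) = 4661563517910/7237761194507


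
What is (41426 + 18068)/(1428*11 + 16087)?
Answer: 59494/31795 ≈ 1.8712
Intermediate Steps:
(41426 + 18068)/(1428*11 + 16087) = 59494/(15708 + 16087) = 59494/31795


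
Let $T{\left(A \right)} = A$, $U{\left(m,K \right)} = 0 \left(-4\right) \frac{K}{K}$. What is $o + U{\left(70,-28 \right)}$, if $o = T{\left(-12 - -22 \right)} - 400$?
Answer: $-390$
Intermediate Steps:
$U{\left(m,K \right)} = 0$ ($U{\left(m,K \right)} = 0 \cdot 1 = 0$)
$o = -390$ ($o = \left(-12 - -22\right) - 400 = \left(-12 + 22\right) - 400 = 10 - 400 = -390$)
$o + U{\left(70,-28 \right)} = -390 + 0 = -390$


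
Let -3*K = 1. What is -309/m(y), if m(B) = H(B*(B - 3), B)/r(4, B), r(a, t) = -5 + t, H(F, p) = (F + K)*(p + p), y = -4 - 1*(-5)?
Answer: -1854/7 ≈ -264.86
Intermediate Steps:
y = 1 (y = -4 + 5 = 1)
K = -⅓ (K = -⅓*1 = -⅓ ≈ -0.33333)
H(F, p) = 2*p*(-⅓ + F) (H(F, p) = (F - ⅓)*(p + p) = (-⅓ + F)*(2*p) = 2*p*(-⅓ + F))
m(B) = 2*B*(-1 + 3*B*(-3 + B))/(3*(-5 + B)) (m(B) = (2*B*(-1 + 3*(B*(B - 3)))/3)/(-5 + B) = (2*B*(-1 + 3*(B*(-3 + B)))/3)/(-5 + B) = (2*B*(-1 + 3*B*(-3 + B))/3)/(-5 + B) = 2*B*(-1 + 3*B*(-3 + B))/(3*(-5 + B)))
-309/m(y) = -309*3*(-5 + 1)/(2*(-1 + 3*1*(-3 + 1))) = -309*(-6/(-1 + 3*1*(-2))) = -309*(-6/(-1 - 6)) = -309/((⅔)*1*(-¼)*(-7)) = -309/7/6 = -309*6/7 = -1854/7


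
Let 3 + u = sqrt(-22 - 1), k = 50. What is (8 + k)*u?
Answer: -174 + 58*I*sqrt(23) ≈ -174.0 + 278.16*I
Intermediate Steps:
u = -3 + I*sqrt(23) (u = -3 + sqrt(-22 - 1) = -3 + sqrt(-23) = -3 + I*sqrt(23) ≈ -3.0 + 4.7958*I)
(8 + k)*u = (8 + 50)*(-3 + I*sqrt(23)) = 58*(-3 + I*sqrt(23)) = -174 + 58*I*sqrt(23)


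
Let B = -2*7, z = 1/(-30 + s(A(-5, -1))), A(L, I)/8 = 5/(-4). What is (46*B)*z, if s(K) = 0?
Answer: 322/15 ≈ 21.467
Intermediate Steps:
A(L, I) = -10 (A(L, I) = 8*(5/(-4)) = 8*(5*(-¼)) = 8*(-5/4) = -10)
z = -1/30 (z = 1/(-30 + 0) = 1/(-30) = -1/30 ≈ -0.033333)
B = -14
(46*B)*z = (46*(-14))*(-1/30) = -644*(-1/30) = 322/15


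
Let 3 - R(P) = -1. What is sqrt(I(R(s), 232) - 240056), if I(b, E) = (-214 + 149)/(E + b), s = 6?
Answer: 3*I*sqrt(371393731)/118 ≈ 489.96*I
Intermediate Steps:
R(P) = 4 (R(P) = 3 - 1*(-1) = 3 + 1 = 4)
I(b, E) = -65/(E + b)
sqrt(I(R(s), 232) - 240056) = sqrt(-65/(232 + 4) - 240056) = sqrt(-65/236 - 240056) = sqrt(-56653281/236) = 3*I*sqrt(371393731)/118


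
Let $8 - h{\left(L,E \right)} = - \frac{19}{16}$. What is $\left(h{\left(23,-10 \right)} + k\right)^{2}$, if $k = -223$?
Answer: $\frac{11703241}{256} \approx 45716.0$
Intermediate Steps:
$h{\left(L,E \right)} = \frac{147}{16}$ ($h{\left(L,E \right)} = 8 - - \frac{19}{16} = 8 + \frac{19}{16} = \frac{147}{16}$)
$\left(h{\left(23,-10 \right)} + k\right)^{2} = \left(\frac{147}{16} - 223\right)^{2} = \left(- \frac{3421}{16}\right)^{2} = \frac{11703241}{256}$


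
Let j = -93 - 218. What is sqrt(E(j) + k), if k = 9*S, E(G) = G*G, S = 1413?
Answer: sqrt(109438) ≈ 330.81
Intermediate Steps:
j = -311
E(G) = G**2
k = 12717 (k = 9*1413 = 12717)
sqrt(E(j) + k) = sqrt((-311)**2 + 12717) = sqrt(96721 + 12717) = sqrt(109438)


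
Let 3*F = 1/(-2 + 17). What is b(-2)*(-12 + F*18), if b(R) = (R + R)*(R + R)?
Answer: -928/5 ≈ -185.60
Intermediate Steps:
F = 1/45 (F = 1/(3*(-2 + 17)) = (1/3)/15 = (1/3)*(1/15) = 1/45 ≈ 0.022222)
b(R) = 4*R**2 (b(R) = (2*R)*(2*R) = 4*R**2)
b(-2)*(-12 + F*18) = (4*(-2)**2)*(-12 + (1/45)*18) = (4*4)*(-12 + 2/5) = 16*(-58/5) = -928/5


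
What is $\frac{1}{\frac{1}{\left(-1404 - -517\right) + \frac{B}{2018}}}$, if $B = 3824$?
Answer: $- \frac{893071}{1009} \approx -885.11$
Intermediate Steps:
$\frac{1}{\frac{1}{\left(-1404 - -517\right) + \frac{B}{2018}}} = \frac{1}{\frac{1}{\left(-1404 - -517\right) + \frac{3824}{2018}}} = \frac{1}{\frac{1}{\left(-1404 + 517\right) + 3824 \cdot \frac{1}{2018}}} = \frac{1}{\frac{1}{-887 + \frac{1912}{1009}}} = \frac{1}{\frac{1}{- \frac{893071}{1009}}} = \frac{1}{- \frac{1009}{893071}} = - \frac{893071}{1009}$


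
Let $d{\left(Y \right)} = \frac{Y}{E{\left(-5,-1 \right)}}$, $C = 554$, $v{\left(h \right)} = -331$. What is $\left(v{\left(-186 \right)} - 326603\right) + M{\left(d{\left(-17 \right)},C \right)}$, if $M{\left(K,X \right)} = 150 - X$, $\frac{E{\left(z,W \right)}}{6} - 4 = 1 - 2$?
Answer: $-327338$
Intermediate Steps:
$E{\left(z,W \right)} = 18$ ($E{\left(z,W \right)} = 24 + 6 \left(1 - 2\right) = 24 + 6 \left(-1\right) = 24 - 6 = 18$)
$d{\left(Y \right)} = \frac{Y}{18}$
$\left(v{\left(-186 \right)} - 326603\right) + M{\left(d{\left(-17 \right)},C \right)} = \left(-331 - 326603\right) + \left(150 - 554\right) = -326934 + \left(150 - 554\right) = -326934 - 404 = -327338$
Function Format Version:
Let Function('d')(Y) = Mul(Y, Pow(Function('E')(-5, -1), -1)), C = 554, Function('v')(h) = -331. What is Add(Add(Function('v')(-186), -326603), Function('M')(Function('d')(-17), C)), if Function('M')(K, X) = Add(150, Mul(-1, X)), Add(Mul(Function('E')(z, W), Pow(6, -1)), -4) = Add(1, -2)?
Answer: -327338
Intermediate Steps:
Function('E')(z, W) = 18 (Function('E')(z, W) = Add(24, Mul(6, Add(1, -2))) = Add(24, Mul(6, -1)) = Add(24, -6) = 18)
Function('d')(Y) = Mul(Rational(1, 18), Y) (Function('d')(Y) = Mul(Y, Pow(18, -1)) = Mul(Y, Rational(1, 18)) = Mul(Rational(1, 18), Y))
Add(Add(Function('v')(-186), -326603), Function('M')(Function('d')(-17), C)) = Add(Add(-331, -326603), Add(150, Mul(-1, 554))) = Add(-326934, Add(150, -554)) = Add(-326934, -404) = -327338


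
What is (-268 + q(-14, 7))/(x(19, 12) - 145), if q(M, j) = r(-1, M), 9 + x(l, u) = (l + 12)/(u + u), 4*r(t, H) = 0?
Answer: 6432/3665 ≈ 1.7550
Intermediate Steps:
r(t, H) = 0 (r(t, H) = (1/4)*0 = 0)
x(l, u) = -9 + (12 + l)/(2*u) (x(l, u) = -9 + (l + 12)/(u + u) = -9 + (12 + l)/((2*u)) = -9 + (12 + l)*(1/(2*u)) = -9 + (12 + l)/(2*u))
q(M, j) = 0
(-268 + q(-14, 7))/(x(19, 12) - 145) = (-268 + 0)/((1/2)*(12 + 19 - 18*12)/12 - 145) = -268/((1/2)*(1/12)*(12 + 19 - 216) - 145) = -268/((1/2)*(1/12)*(-185) - 145) = -268/(-185/24 - 145) = -268/(-3665/24) = -268*(-24/3665) = 6432/3665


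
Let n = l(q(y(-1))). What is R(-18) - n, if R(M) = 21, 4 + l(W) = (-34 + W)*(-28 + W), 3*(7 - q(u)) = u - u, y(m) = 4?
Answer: -542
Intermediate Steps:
q(u) = 7 (q(u) = 7 - (u - u)/3 = 7 - 1/3*0 = 7 + 0 = 7)
l(W) = -4 + (-34 + W)*(-28 + W)
n = 563 (n = 948 + 7**2 - 62*7 = 948 + 49 - 434 = 563)
R(-18) - n = 21 - 1*563 = 21 - 563 = -542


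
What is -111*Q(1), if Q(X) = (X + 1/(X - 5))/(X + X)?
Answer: -333/8 ≈ -41.625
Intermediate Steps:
Q(X) = (X + 1/(-5 + X))/(2*X) (Q(X) = (X + 1/(-5 + X))/((2*X)) = (X + 1/(-5 + X))*(1/(2*X)) = (X + 1/(-5 + X))/(2*X))
-111*Q(1) = -111*(1 + 1² - 5*1)/(2*1*(-5 + 1)) = -111*(1 + 1 - 5)/(2*(-4)) = -111*(-1)*(-3)/(2*4) = -111*3/8 = -333/8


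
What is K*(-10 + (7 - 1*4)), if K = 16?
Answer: -112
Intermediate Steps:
K*(-10 + (7 - 1*4)) = 16*(-10 + (7 - 1*4)) = 16*(-10 + (7 - 4)) = 16*(-10 + 3) = 16*(-7) = -112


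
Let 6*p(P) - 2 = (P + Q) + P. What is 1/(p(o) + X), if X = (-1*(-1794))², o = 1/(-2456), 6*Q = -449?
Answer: 22104/71140041023 ≈ 3.1071e-7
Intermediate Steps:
Q = -449/6 (Q = (⅙)*(-449) = -449/6 ≈ -74.833)
o = -1/2456 ≈ -0.00040717
p(P) = -437/36 + P/3 (p(P) = ⅓ + ((P - 449/6) + P)/6 = ⅓ + ((-449/6 + P) + P)/6 = ⅓ + (-449/6 + 2*P)/6 = ⅓ + (-449/36 + P/3) = -437/36 + P/3)
X = 3218436 (X = 1794² = 3218436)
1/(p(o) + X) = 1/((-437/36 + (⅓)*(-1/2456)) + 3218436) = 1/((-437/36 - 1/7368) + 3218436) = 1/(-268321/22104 + 3218436) = 1/(71140041023/22104) = 22104/71140041023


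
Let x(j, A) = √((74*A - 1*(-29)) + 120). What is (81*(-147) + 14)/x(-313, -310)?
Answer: 11893*I*√22791/22791 ≈ 78.779*I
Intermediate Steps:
x(j, A) = √(149 + 74*A) (x(j, A) = √((74*A + 29) + 120) = √((29 + 74*A) + 120) = √(149 + 74*A))
(81*(-147) + 14)/x(-313, -310) = (81*(-147) + 14)/(√(149 + 74*(-310))) = (-11907 + 14)/(√(149 - 22940)) = -11893*(-I*√22791/22791) = -(-11893)*I*√22791/22791 = 11893*I*√22791/22791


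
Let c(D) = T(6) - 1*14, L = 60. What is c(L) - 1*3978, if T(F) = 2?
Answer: -3990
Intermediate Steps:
c(D) = -12 (c(D) = 2 - 1*14 = 2 - 14 = -12)
c(L) - 1*3978 = -12 - 1*3978 = -12 - 3978 = -3990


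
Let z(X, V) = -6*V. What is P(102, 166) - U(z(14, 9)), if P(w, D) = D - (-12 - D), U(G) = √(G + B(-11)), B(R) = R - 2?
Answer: 344 - I*√67 ≈ 344.0 - 8.1853*I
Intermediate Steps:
B(R) = -2 + R
U(G) = √(-13 + G) (U(G) = √(G + (-2 - 11)) = √(G - 13) = √(-13 + G))
P(w, D) = 12 + 2*D (P(w, D) = D + (12 + D) = 12 + 2*D)
P(102, 166) - U(z(14, 9)) = (12 + 2*166) - √(-13 - 6*9) = (12 + 332) - √(-13 - 54) = 344 - √(-67) = 344 - I*√67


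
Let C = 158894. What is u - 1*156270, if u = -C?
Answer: -315164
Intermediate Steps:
u = -158894 (u = -1*158894 = -158894)
u - 1*156270 = -158894 - 1*156270 = -158894 - 156270 = -315164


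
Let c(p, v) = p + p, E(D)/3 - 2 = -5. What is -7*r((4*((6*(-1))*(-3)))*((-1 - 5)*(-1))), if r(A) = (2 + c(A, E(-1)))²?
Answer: -5249692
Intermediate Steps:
E(D) = -9 (E(D) = 6 + 3*(-5) = 6 - 15 = -9)
c(p, v) = 2*p
r(A) = (2 + 2*A)²
-7*r((4*((6*(-1))*(-3)))*((-1 - 5)*(-1))) = -28*(1 + (4*((6*(-1))*(-3)))*((-1 - 5)*(-1)))² = -28*(1 + (4*(-6*(-3)))*(-6*(-1)))² = -28*(1 + (4*18)*6)² = -28*(1 + 72*6)² = -28*(1 + 432)² = -28*433² = -28*187489 = -7*749956 = -5249692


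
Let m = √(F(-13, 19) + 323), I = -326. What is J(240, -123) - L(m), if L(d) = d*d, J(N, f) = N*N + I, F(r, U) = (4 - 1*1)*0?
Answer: 56951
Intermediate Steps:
F(r, U) = 0 (F(r, U) = (4 - 1)*0 = 3*0 = 0)
m = √323 (m = √(0 + 323) = √323 ≈ 17.972)
J(N, f) = -326 + N² (J(N, f) = N*N - 326 = N² - 326 = -326 + N²)
L(d) = d²
J(240, -123) - L(m) = (-326 + 240²) - (√323)² = (-326 + 57600) - 1*323 = 57274 - 323 = 56951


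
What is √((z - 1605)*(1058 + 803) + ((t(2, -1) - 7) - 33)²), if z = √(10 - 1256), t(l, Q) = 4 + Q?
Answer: √(-2985536 + 1861*I*√1246) ≈ 19.01 + 1728.0*I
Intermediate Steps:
z = I*√1246 (z = √(-1246) = I*√1246 ≈ 35.299*I)
√((z - 1605)*(1058 + 803) + ((t(2, -1) - 7) - 33)²) = √((I*√1246 - 1605)*(1058 + 803) + (((4 - 1) - 7) - 33)²) = √((-1605 + I*√1246)*1861 + ((3 - 7) - 33)²) = √((-2986905 + 1861*I*√1246) + (-4 - 33)²) = √((-2986905 + 1861*I*√1246) + (-37)²) = √((-2986905 + 1861*I*√1246) + 1369) = √(-2985536 + 1861*I*√1246)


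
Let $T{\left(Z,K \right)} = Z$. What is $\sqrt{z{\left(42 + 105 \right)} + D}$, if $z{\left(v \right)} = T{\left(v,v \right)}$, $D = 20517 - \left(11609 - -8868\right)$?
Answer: $\sqrt{187} \approx 13.675$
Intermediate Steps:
$D = 40$ ($D = 20517 - \left(11609 + 8868\right) = 20517 - 20477 = 40$)
$z{\left(v \right)} = v$
$\sqrt{z{\left(42 + 105 \right)} + D} = \sqrt{\left(42 + 105\right) + 40} = \sqrt{147 + 40} = \sqrt{187}$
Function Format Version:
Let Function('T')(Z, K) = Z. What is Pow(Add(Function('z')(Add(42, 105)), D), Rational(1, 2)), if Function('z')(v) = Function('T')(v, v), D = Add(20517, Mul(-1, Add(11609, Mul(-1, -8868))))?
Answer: Pow(187, Rational(1, 2)) ≈ 13.675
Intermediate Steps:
D = 40 (D = Add(20517, Mul(-1, Add(11609, 8868))) = Add(20517, Mul(-1, 20477)) = Add(20517, -20477) = 40)
Function('z')(v) = v
Pow(Add(Function('z')(Add(42, 105)), D), Rational(1, 2)) = Pow(Add(Add(42, 105), 40), Rational(1, 2)) = Pow(Add(147, 40), Rational(1, 2)) = Pow(187, Rational(1, 2))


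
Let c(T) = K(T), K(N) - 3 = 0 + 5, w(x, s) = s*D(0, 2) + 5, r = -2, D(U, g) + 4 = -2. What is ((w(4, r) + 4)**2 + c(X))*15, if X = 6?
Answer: 6735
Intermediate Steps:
D(U, g) = -6 (D(U, g) = -4 - 2 = -6)
w(x, s) = 5 - 6*s (w(x, s) = s*(-6) + 5 = -6*s + 5 = 5 - 6*s)
K(N) = 8 (K(N) = 3 + (0 + 5) = 3 + 5 = 8)
c(T) = 8
((w(4, r) + 4)**2 + c(X))*15 = (((5 - 6*(-2)) + 4)**2 + 8)*15 = (((5 + 12) + 4)**2 + 8)*15 = ((17 + 4)**2 + 8)*15 = (21**2 + 8)*15 = (441 + 8)*15 = 449*15 = 6735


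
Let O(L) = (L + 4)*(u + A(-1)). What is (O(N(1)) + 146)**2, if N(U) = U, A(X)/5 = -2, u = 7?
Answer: 17161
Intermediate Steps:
A(X) = -10 (A(X) = 5*(-2) = -10)
O(L) = -12 - 3*L (O(L) = (L + 4)*(7 - 10) = (4 + L)*(-3) = -12 - 3*L)
(O(N(1)) + 146)**2 = ((-12 - 3*1) + 146)**2 = ((-12 - 3) + 146)**2 = (-15 + 146)**2 = 131**2 = 17161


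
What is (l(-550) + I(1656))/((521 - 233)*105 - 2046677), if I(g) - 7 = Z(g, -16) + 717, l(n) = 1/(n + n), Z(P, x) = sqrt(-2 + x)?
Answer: -796399/2218080700 - 3*I*sqrt(2)/2016437 ≈ -0.00035905 - 2.104e-6*I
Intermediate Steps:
l(n) = 1/(2*n)
I(g) = 724 + 3*I*sqrt(2) (I(g) = 7 + (sqrt(-2 - 16) + 717) = 7 + (sqrt(-18) + 717) = 7 + (3*I*sqrt(2) + 717) = 7 + (717 + 3*I*sqrt(2)) = 724 + 3*I*sqrt(2))
(l(-550) + I(1656))/((521 - 233)*105 - 2046677) = ((1/2)/(-550) + (724 + 3*I*sqrt(2)))/((521 - 233)*105 - 2046677) = ((1/2)*(-1/550) + (724 + 3*I*sqrt(2)))/(288*105 - 2046677) = (-1/1100 + (724 + 3*I*sqrt(2)))/(30240 - 2046677) = (796399/1100 + 3*I*sqrt(2))/(-2016437) = (796399/1100 + 3*I*sqrt(2))*(-1/2016437) = -796399/2218080700 - 3*I*sqrt(2)/2016437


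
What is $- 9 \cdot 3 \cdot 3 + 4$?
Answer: $-77$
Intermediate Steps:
$- 9 \cdot 3 \cdot 3 + 4 = \left(-9\right) 9 + 4 = -81 + 4 = -77$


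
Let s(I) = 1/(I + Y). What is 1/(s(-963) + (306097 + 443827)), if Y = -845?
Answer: 1808/1355862591 ≈ 1.3335e-6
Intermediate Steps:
s(I) = 1/(-845 + I) (s(I) = 1/(I - 845) = 1/(-845 + I))
1/(s(-963) + (306097 + 443827)) = 1/(1/(-845 - 963) + (306097 + 443827)) = 1/(1/(-1808) + 749924) = 1/(-1/1808 + 749924) = 1/(1355862591/1808) = 1808/1355862591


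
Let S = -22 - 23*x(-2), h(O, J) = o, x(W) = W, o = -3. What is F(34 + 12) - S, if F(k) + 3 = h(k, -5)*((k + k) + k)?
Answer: -441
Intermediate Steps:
h(O, J) = -3
S = 24 (S = -22 - 23*(-2) = -22 + 46 = 24)
F(k) = -3 - 9*k (F(k) = -3 - 3*((k + k) + k) = -3 - 3*(2*k + k) = -3 - 9*k)
F(34 + 12) - S = (-3 - 9*(34 + 12)) - 1*24 = (-3 - 9*46) - 24 = (-3 - 414) - 24 = -417 - 24 = -441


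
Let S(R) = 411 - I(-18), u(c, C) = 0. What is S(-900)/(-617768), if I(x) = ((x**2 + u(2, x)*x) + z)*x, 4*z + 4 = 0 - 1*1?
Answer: -12441/1235536 ≈ -0.010069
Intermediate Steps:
z = -5/4 (z = -1 + (0 - 1*1)/4 = -1 + (0 - 1)/4 = -1 + (1/4)*(-1) = -1 - 1/4 = -5/4 ≈ -1.2500)
I(x) = x*(-5/4 + x**2) (I(x) = ((x**2 + 0*x) - 5/4)*x = ((x**2 + 0) - 5/4)*x = (x**2 - 5/4)*x = (-5/4 + x**2)*x = x*(-5/4 + x**2))
S(R) = 12441/2 (S(R) = 411 - (-18)*(-5/4 + (-18)**2) = 411 - (-18)*(-5/4 + 324) = 411 - (-18)*1291/4 = 411 - 1*(-11619/2) = 411 + 11619/2 = 12441/2)
S(-900)/(-617768) = (12441/2)/(-617768) = (12441/2)*(-1/617768) = -12441/1235536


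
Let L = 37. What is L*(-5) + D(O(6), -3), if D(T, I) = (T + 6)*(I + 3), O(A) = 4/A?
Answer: -185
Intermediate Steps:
D(T, I) = (3 + I)*(6 + T) (D(T, I) = (6 + T)*(3 + I) = (3 + I)*(6 + T))
L*(-5) + D(O(6), -3) = 37*(-5) + (18 + 3*(4/6) + 6*(-3) - 12/6) = -185 + (18 + 3*(4*(⅙)) - 18 - 12/6) = -185 + (18 + 3*(⅔) - 18 - 3*⅔) = -185 + (18 + 2 - 18 - 2) = -185 + 0 = -185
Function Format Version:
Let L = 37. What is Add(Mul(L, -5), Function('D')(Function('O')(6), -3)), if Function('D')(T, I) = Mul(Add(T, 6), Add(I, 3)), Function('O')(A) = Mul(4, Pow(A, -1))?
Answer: -185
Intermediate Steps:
Function('D')(T, I) = Mul(Add(3, I), Add(6, T)) (Function('D')(T, I) = Mul(Add(6, T), Add(3, I)) = Mul(Add(3, I), Add(6, T)))
Add(Mul(L, -5), Function('D')(Function('O')(6), -3)) = Add(Mul(37, -5), Add(18, Mul(3, Mul(4, Pow(6, -1))), Mul(6, -3), Mul(-3, Mul(4, Pow(6, -1))))) = Add(-185, Add(18, Mul(3, Mul(4, Rational(1, 6))), -18, Mul(-3, Mul(4, Rational(1, 6))))) = Add(-185, Add(18, Mul(3, Rational(2, 3)), -18, Mul(-3, Rational(2, 3)))) = Add(-185, Add(18, 2, -18, -2)) = Add(-185, 0) = -185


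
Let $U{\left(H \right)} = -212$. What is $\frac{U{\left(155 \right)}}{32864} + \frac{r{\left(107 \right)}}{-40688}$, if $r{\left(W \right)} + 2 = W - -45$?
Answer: $- \frac{52951}{5223322} \approx -0.010137$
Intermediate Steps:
$r{\left(W \right)} = 43 + W$ ($r{\left(W \right)} = -2 + \left(W - -45\right) = -2 + \left(W + 45\right) = -2 + \left(45 + W\right) = 43 + W$)
$\frac{U{\left(155 \right)}}{32864} + \frac{r{\left(107 \right)}}{-40688} = - \frac{212}{32864} + \frac{43 + 107}{-40688} = \left(-212\right) \frac{1}{32864} + 150 \left(- \frac{1}{40688}\right) = - \frac{53}{8216} - \frac{75}{20344} = - \frac{52951}{5223322}$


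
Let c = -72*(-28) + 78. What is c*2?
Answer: 4188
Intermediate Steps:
c = 2094 (c = 2016 + 78 = 2094)
c*2 = 2094*2 = 4188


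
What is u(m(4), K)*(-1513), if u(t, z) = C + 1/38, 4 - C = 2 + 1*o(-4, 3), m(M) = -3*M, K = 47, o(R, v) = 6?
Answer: 228463/38 ≈ 6012.2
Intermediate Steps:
C = -4 (C = 4 - (2 + 1*6) = 4 - (2 + 6) = 4 - 1*8 = 4 - 8 = -4)
u(t, z) = -151/38 (u(t, z) = -4 + 1/38 = -151/38)
u(m(4), K)*(-1513) = -151/38*(-1513) = 228463/38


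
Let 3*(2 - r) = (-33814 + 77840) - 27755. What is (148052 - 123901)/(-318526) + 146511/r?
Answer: -140395504373/5180825390 ≈ -27.099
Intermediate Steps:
r = -16265/3 (r = 2 - ((-33814 + 77840) - 27755)/3 = 2 - (44026 - 27755)/3 = 2 - 1/3*16271 = 2 - 16271/3 = -16265/3 ≈ -5421.7)
(148052 - 123901)/(-318526) + 146511/r = (148052 - 123901)/(-318526) + 146511/(-16265/3) = 24151*(-1/318526) + 146511*(-3/16265) = -24151/318526 - 439533/16265 = -140395504373/5180825390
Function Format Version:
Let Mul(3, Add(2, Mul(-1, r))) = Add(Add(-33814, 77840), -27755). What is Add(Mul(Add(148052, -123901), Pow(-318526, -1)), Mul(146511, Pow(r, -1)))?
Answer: Rational(-140395504373, 5180825390) ≈ -27.099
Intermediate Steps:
r = Rational(-16265, 3) (r = Add(2, Mul(Rational(-1, 3), Add(Add(-33814, 77840), -27755))) = Add(2, Mul(Rational(-1, 3), Add(44026, -27755))) = Add(2, Mul(Rational(-1, 3), 16271)) = Add(2, Rational(-16271, 3)) = Rational(-16265, 3) ≈ -5421.7)
Add(Mul(Add(148052, -123901), Pow(-318526, -1)), Mul(146511, Pow(r, -1))) = Add(Mul(Add(148052, -123901), Pow(-318526, -1)), Mul(146511, Pow(Rational(-16265, 3), -1))) = Add(Mul(24151, Rational(-1, 318526)), Mul(146511, Rational(-3, 16265))) = Add(Rational(-24151, 318526), Rational(-439533, 16265)) = Rational(-140395504373, 5180825390)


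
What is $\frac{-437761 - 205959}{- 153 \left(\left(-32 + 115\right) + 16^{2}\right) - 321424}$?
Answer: $\frac{643720}{373291} \approx 1.7244$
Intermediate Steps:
$\frac{-437761 - 205959}{- 153 \left(\left(-32 + 115\right) + 16^{2}\right) - 321424} = - \frac{643720}{- 153 \left(83 + 256\right) - 321424} = - \frac{643720}{\left(-153\right) 339 - 321424} = - \frac{643720}{-51867 - 321424} = - \frac{643720}{-373291} = \left(-643720\right) \left(- \frac{1}{373291}\right) = \frac{643720}{373291}$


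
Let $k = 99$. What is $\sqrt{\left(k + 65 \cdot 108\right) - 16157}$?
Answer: $i \sqrt{9038} \approx 95.068 i$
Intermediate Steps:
$\sqrt{\left(k + 65 \cdot 108\right) - 16157} = \sqrt{\left(99 + 65 \cdot 108\right) - 16157} = \sqrt{\left(99 + 7020\right) - 16157} = \sqrt{7119 - 16157} = \sqrt{-9038} = i \sqrt{9038}$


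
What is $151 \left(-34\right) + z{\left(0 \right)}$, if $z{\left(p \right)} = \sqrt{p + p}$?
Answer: $-5134$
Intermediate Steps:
$z{\left(p \right)} = \sqrt{2} \sqrt{p}$ ($z{\left(p \right)} = \sqrt{2 p} = \sqrt{2} \sqrt{p}$)
$151 \left(-34\right) + z{\left(0 \right)} = 151 \left(-34\right) + \sqrt{2} \sqrt{0} = -5134 + \sqrt{2} \cdot 0 = -5134 + 0 = -5134$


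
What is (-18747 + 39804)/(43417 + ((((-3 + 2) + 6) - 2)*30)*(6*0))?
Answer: 21057/43417 ≈ 0.48499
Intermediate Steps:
(-18747 + 39804)/(43417 + ((((-3 + 2) + 6) - 2)*30)*(6*0)) = 21057/(43417 + (((-1 + 6) - 2)*30)*0) = 21057/(43417 + ((5 - 2)*30)*0) = 21057/(43417 + (3*30)*0) = 21057/(43417 + 90*0) = 21057/(43417 + 0) = 21057/43417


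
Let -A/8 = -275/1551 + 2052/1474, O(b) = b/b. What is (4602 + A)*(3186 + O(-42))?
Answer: 1520887729822/103917 ≈ 1.4636e+7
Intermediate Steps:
O(b) = 1
A = -1009928/103917 (A = -8*(-275/1551 + 2052/1474) = -8*(-275*1/1551 + 2052*(1/1474)) = -8*(-25/141 + 1026/737) = -8*126241/103917 = -1009928/103917 ≈ -9.7186)
(4602 + A)*(3186 + O(-42)) = (4602 - 1009928/103917)*(3186 + 1) = (477216106/103917)*3187 = 1520887729822/103917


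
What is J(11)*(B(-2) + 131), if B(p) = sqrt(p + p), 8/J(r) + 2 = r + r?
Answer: 262/5 + 4*I/5 ≈ 52.4 + 0.8*I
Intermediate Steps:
J(r) = 8/(-2 + 2*r) (J(r) = 8/(-2 + (r + r)) = 8/(-2 + 2*r))
B(p) = sqrt(2)*sqrt(p) (B(p) = sqrt(2*p) = sqrt(2)*sqrt(p))
J(11)*(B(-2) + 131) = (4/(-1 + 11))*(sqrt(2)*sqrt(-2) + 131) = (4/10)*(sqrt(2)*(I*sqrt(2)) + 131) = (4*(1/10))*(2*I + 131) = 2*(131 + 2*I)/5 = 262/5 + 4*I/5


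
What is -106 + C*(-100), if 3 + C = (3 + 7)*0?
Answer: 194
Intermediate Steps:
C = -3 (C = -3 + (3 + 7)*0 = -3 + 10*0 = -3 + 0 = -3)
-106 + C*(-100) = -106 - 3*(-100) = -106 + 300 = 194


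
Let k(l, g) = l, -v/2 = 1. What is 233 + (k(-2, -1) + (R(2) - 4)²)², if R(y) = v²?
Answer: 237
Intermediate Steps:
v = -2 (v = -2*1 = -2)
R(y) = 4 (R(y) = (-2)² = 4)
233 + (k(-2, -1) + (R(2) - 4)²)² = 233 + (-2 + (4 - 4)²)² = 233 + (-2 + 0²)² = 233 + (-2 + 0)² = 233 + (-2)² = 233 + 4 = 237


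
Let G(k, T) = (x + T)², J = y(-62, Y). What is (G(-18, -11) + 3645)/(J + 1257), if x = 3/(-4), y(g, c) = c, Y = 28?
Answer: 60529/20560 ≈ 2.9440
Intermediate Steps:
J = 28
x = -¾ (x = 3*(-¼) = -¾ ≈ -0.75000)
G(k, T) = (-¾ + T)²
(G(-18, -11) + 3645)/(J + 1257) = ((-3 + 4*(-11))²/16 + 3645)/(28 + 1257) = ((-3 - 44)²/16 + 3645)/1285 = ((1/16)*(-47)² + 3645)*(1/1285) = ((1/16)*2209 + 3645)*(1/1285) = (2209/16 + 3645)*(1/1285) = (60529/16)*(1/1285) = 60529/20560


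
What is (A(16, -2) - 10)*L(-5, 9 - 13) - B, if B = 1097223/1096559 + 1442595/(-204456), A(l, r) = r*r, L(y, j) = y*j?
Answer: -1216486253503/10676098424 ≈ -113.94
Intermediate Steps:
L(y, j) = j*y
A(l, r) = r**2
B = -64645557377/10676098424 (B = 1097223*(1/1096559) + 1442595*(-1/204456) = 1097223/1096559 - 68695/9736 = -64645557377/10676098424 ≈ -6.0552)
(A(16, -2) - 10)*L(-5, 9 - 13) - B = ((-2)**2 - 10)*((9 - 13)*(-5)) - 1*(-64645557377/10676098424) = (4 - 10)*(-4*(-5)) + 64645557377/10676098424 = -6*20 + 64645557377/10676098424 = -120 + 64645557377/10676098424 = -1216486253503/10676098424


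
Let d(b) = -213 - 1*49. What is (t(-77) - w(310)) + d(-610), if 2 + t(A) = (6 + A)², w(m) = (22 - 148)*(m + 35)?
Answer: 48247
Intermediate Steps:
w(m) = -4410 - 126*m (w(m) = -126*(35 + m) = -4410 - 126*m)
d(b) = -262 (d(b) = -213 - 49 = -262)
t(A) = -2 + (6 + A)²
(t(-77) - w(310)) + d(-610) = ((-2 + (6 - 77)²) - (-4410 - 126*310)) - 262 = ((-2 + (-71)²) - (-4410 - 39060)) - 262 = ((-2 + 5041) - 1*(-43470)) - 262 = (5039 + 43470) - 262 = 48509 - 262 = 48247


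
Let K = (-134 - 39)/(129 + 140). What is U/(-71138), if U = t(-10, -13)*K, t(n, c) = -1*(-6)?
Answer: 519/9568061 ≈ 5.4243e-5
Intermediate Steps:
t(n, c) = 6
K = -173/269 ≈ -0.64312
U = -1038/269 (U = 6*(-173/269) = -1038/269 ≈ -3.8587)
U/(-71138) = -1038/269/(-71138) = -1038/269*(-1/71138) = 519/9568061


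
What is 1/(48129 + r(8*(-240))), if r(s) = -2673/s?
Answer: 640/30803451 ≈ 2.0777e-5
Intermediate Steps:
1/(48129 + r(8*(-240))) = 1/(48129 - 2673/(8*(-240))) = 1/(48129 - 2673/(-1920)) = 1/(48129 - 2673*(-1/1920)) = 1/(48129 + 891/640) = 1/(30803451/640) = 640/30803451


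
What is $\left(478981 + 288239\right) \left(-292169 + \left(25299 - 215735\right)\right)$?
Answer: $-370264208100$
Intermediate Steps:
$\left(478981 + 288239\right) \left(-292169 + \left(25299 - 215735\right)\right) = 767220 \left(-292169 + \left(25299 - 215735\right)\right) = 767220 \left(-292169 - 190436\right) = 767220 \left(-482605\right) = -370264208100$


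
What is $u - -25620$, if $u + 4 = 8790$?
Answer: $34406$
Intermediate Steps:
$u = 8786$ ($u = -4 + 8790 = 8786$)
$u - -25620 = 8786 - -25620 = 8786 + 25620 = 34406$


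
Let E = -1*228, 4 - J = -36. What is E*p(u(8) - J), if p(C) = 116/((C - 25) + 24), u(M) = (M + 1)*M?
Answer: -26448/31 ≈ -853.16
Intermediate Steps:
J = 40 (J = 4 - 1*(-36) = 4 + 36 = 40)
u(M) = M*(1 + M) (u(M) = (1 + M)*M = M*(1 + M))
p(C) = 116/(-1 + C) (p(C) = 116/((-25 + C) + 24) = 116/(-1 + C))
E = -228
E*p(u(8) - J) = -26448/(-1 + (8*(1 + 8) - 1*40)) = -26448/(-1 + (8*9 - 40)) = -26448/(-1 + (72 - 40)) = -26448/(-1 + 32) = -26448/31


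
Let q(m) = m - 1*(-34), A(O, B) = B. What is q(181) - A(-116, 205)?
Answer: 10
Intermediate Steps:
q(m) = 34 + m (q(m) = m + 34 = 34 + m)
q(181) - A(-116, 205) = (34 + 181) - 1*205 = 215 - 205 = 10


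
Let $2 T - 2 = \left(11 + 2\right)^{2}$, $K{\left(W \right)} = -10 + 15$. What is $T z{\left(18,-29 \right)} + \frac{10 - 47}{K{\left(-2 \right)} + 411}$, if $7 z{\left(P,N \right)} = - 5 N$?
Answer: $\frac{5157101}{2912} \approx 1771.0$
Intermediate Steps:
$K{\left(W \right)} = 5$
$z{\left(P,N \right)} = - \frac{5 N}{7}$ ($z{\left(P,N \right)} = \frac{\left(-5\right) N}{7} = - \frac{5 N}{7}$)
$T = \frac{171}{2}$ ($T = 1 + \frac{\left(11 + 2\right)^{2}}{2} = 1 + \frac{13^{2}}{2} = 1 + \frac{1}{2} \cdot 169 = 1 + \frac{169}{2} = \frac{171}{2} \approx 85.5$)
$T z{\left(18,-29 \right)} + \frac{10 - 47}{K{\left(-2 \right)} + 411} = \frac{171 \left(\left(- \frac{5}{7}\right) \left(-29\right)\right)}{2} + \frac{10 - 47}{5 + 411} = \frac{171}{2} \cdot \frac{145}{7} - \frac{37}{416} = \frac{24795}{14} - \frac{37}{416} = \frac{5157101}{2912}$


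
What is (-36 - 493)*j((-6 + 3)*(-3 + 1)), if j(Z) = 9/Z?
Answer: -1587/2 ≈ -793.50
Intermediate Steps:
(-36 - 493)*j((-6 + 3)*(-3 + 1)) = (-36 - 493)*(9/(((-6 + 3)*(-3 + 1)))) = -4761/((-3*(-2))) = -4761/6 = -529*3/2 = -1587/2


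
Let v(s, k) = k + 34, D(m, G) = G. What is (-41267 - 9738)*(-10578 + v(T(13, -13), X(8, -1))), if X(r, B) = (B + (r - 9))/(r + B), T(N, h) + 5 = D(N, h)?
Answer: 3764679050/7 ≈ 5.3781e+8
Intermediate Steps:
T(N, h) = -5 + h
X(r, B) = (-9 + B + r)/(B + r) (X(r, B) = (B + (-9 + r))/(B + r) = (-9 + B + r)/(B + r))
v(s, k) = 34 + k
(-41267 - 9738)*(-10578 + v(T(13, -13), X(8, -1))) = (-41267 - 9738)*(-10578 + (34 + (-9 - 1 + 8)/(-1 + 8))) = -51005*(-10578 + (34 - 2/7)) = -51005*(-10578 + 236/7) = -51005*(-73810/7) = 3764679050/7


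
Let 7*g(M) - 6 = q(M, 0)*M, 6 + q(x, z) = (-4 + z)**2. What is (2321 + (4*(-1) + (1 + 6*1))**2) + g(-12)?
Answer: 16196/7 ≈ 2313.7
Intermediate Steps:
q(x, z) = -6 + (-4 + z)**2
g(M) = 6/7 + 10*M/7 (g(M) = 6/7 + ((-6 + (-4 + 0)**2)*M)/7 = 6/7 + ((-6 + (-4)**2)*M)/7 = 6/7 + ((-6 + 16)*M)/7 = 6/7 + (10*M)/7 = 6/7 + 10*M/7)
(2321 + (4*(-1) + (1 + 6*1))**2) + g(-12) = (2321 + (4*(-1) + (1 + 6*1))**2) + (6/7 + (10/7)*(-12)) = (2321 + (-4 + (1 + 6))**2) + (6/7 - 120/7) = (2321 + (-4 + 7)**2) - 114/7 = (2321 + 3**2) - 114/7 = (2321 + 9) - 114/7 = 2330 - 114/7 = 16196/7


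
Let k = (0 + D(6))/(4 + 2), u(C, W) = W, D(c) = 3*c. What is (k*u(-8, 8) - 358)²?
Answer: 111556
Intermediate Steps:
k = 3 (k = (0 + 3*6)/(4 + 2) = (0 + 18)/6 = 18*(⅙) = 3)
(k*u(-8, 8) - 358)² = (3*8 - 358)² = (24 - 358)² = (-334)² = 111556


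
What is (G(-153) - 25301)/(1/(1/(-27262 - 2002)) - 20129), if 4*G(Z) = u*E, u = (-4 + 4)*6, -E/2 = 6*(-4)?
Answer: 25301/49393 ≈ 0.51224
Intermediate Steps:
E = 48 (E = -12*(-4) = -2*(-24) = 48)
u = 0 (u = 0*6 = 0)
G(Z) = 0 (G(Z) = (0*48)/4 = (1/4)*0 = 0)
(G(-153) - 25301)/(1/(1/(-27262 - 2002)) - 20129) = (0 - 25301)/(1/(1/(-27262 - 2002)) - 20129) = -25301/(1/(1/(-29264)) - 20129) = -25301/(1/(-1/29264) - 20129) = -25301/(-29264 - 20129) = -25301/(-49393) = -25301*(-1/49393) = 25301/49393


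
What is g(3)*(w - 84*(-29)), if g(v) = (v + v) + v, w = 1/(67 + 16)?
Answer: 1819701/83 ≈ 21924.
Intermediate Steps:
w = 1/83 ≈ 0.012048
g(v) = 3*v (g(v) = 2*v + v = 3*v)
g(3)*(w - 84*(-29)) = (3*3)*(1/83 - 84*(-29)) = 9*(1/83 + 2436) = 9*(202189/83) = 1819701/83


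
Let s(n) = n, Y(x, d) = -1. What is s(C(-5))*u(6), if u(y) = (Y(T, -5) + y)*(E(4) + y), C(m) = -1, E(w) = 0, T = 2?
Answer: -30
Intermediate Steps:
u(y) = y*(-1 + y) (u(y) = (-1 + y)*(0 + y) = (-1 + y)*y = y*(-1 + y))
s(C(-5))*u(6) = -6*(-1 + 6) = -6*5 = -1*30 = -30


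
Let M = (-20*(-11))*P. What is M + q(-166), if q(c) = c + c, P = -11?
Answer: -2752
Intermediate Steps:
q(c) = 2*c
M = -2420 (M = -20*(-11)*(-11) = 220*(-11) = -2420)
M + q(-166) = -2420 + 2*(-166) = -2420 - 332 = -2752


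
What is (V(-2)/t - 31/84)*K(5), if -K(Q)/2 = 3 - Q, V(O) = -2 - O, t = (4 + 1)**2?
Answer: -31/21 ≈ -1.4762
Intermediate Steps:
t = 25 (t = 5**2 = 25)
K(Q) = -6 + 2*Q (K(Q) = -2*(3 - Q) = -6 + 2*Q)
(V(-2)/t - 31/84)*K(5) = ((-2 - 1*(-2))/25 - 31/84)*(-6 + 2*5) = ((-2 + 2)*(1/25) - 31*1/84)*(-6 + 10) = (0*(1/25) - 31/84)*4 = (0 - 31/84)*4 = -31/84*4 = -31/21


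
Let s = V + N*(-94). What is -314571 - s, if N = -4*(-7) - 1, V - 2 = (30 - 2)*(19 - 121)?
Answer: -309179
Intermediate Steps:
V = -2854 (V = 2 + (30 - 2)*(19 - 121) = 2 + 28*(-102) = 2 - 2856 = -2854)
N = 27 (N = 28 - 1 = 27)
s = -5392 (s = -2854 + 27*(-94) = -2854 - 2538 = -5392)
-314571 - s = -314571 - 1*(-5392) = -314571 + 5392 = -309179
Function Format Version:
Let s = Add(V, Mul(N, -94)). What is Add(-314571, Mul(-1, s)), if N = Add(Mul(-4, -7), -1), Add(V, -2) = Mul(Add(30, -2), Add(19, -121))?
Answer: -309179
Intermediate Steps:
V = -2854 (V = Add(2, Mul(Add(30, -2), Add(19, -121))) = Add(2, Mul(28, -102)) = Add(2, -2856) = -2854)
N = 27 (N = Add(28, -1) = 27)
s = -5392 (s = Add(-2854, Mul(27, -94)) = Add(-2854, -2538) = -5392)
Add(-314571, Mul(-1, s)) = Add(-314571, Mul(-1, -5392)) = Add(-314571, 5392) = -309179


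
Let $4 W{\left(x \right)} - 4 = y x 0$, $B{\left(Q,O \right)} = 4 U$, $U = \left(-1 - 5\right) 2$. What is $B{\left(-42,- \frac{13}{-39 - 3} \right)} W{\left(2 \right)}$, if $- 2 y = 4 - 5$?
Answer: $-48$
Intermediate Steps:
$y = \frac{1}{2}$ ($y = - \frac{4 - 5}{2} = \left(- \frac{1}{2}\right) \left(-1\right) = \frac{1}{2} \approx 0.5$)
$U = -12$ ($U = \left(-6\right) 2 = -12$)
$B{\left(Q,O \right)} = -48$ ($B{\left(Q,O \right)} = 4 \left(-12\right) = -48$)
$W{\left(x \right)} = 1$ ($W{\left(x \right)} = 1 + \frac{\frac{x}{2} \cdot 0}{4} = 1 + \frac{1}{4} \cdot 0 = 1 + 0 = 1$)
$B{\left(-42,- \frac{13}{-39 - 3} \right)} W{\left(2 \right)} = \left(-48\right) 1 = -48$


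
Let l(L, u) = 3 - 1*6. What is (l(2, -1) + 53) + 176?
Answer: 226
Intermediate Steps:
l(L, u) = -3 (l(L, u) = 3 - 6 = -3)
(l(2, -1) + 53) + 176 = (-3 + 53) + 176 = 50 + 176 = 226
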